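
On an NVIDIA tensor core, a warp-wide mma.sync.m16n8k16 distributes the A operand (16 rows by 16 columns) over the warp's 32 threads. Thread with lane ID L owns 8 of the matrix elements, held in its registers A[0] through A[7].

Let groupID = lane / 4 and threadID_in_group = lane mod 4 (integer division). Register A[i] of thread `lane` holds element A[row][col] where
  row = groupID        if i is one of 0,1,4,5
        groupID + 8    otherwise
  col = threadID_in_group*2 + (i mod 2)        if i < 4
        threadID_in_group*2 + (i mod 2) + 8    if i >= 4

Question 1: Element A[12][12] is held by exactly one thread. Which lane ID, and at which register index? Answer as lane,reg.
r=12->g=4,rb=1  c=12->cb=1,t=2,b0=0
L=4*4+2=18  i=1*4+1*2+0=6

18,6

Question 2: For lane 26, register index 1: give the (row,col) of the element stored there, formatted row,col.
6,5

26: G=6,T=2
[1] (6+0,2*2+1+0) = (6,5)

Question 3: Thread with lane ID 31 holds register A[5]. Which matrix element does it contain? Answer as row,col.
7,15

lane 31->31/4=7, 31 mod 4=3
i=5  r:7+0->7  c:2·3+1+8->15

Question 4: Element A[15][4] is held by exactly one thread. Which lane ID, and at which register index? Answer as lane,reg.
30,2

r=15⇒gr=7,Rb=1  c=4⇒Cb=0,th=2,odd=0
L=7*4+2=30  i=0*4+1*2+0=2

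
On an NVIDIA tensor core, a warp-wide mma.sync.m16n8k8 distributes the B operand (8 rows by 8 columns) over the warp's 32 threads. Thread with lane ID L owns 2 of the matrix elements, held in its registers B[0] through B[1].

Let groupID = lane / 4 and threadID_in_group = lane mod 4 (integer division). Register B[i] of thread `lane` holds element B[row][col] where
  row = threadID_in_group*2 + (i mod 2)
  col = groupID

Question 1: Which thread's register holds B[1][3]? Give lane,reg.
12,1

c=3->g=3  r=1->t=0,b0=1
L=3*4+0=12  i=1=1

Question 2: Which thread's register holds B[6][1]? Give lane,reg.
7,0

c:1=>grp=1  r:6=>tig=3,lo=0
L=1*4+3=7  i=0=0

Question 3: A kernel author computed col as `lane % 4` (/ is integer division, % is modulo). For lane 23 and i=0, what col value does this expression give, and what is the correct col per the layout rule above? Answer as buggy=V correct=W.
`lane % 4`[23,0]->3
L=23->g=23>>2=5, t=23&3=3
[0]->row 3·2+0=6  col g=5
col: 3 vs 5

buggy=3 correct=5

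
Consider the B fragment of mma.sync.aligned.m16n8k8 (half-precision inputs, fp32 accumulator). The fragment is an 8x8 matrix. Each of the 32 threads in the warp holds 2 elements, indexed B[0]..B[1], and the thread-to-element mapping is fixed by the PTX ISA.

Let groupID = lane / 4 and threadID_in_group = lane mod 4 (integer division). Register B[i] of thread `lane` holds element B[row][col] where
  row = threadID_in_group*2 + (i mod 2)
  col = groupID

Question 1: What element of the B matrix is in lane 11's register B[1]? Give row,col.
11: gid=2,tid=3
[1] (3*2+1,2) = (7,2)

7,2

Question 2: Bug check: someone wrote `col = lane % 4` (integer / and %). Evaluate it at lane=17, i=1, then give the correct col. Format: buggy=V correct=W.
`lane % 4`[17,1]→1
17: G=4,T=1
[1] (1*2+1,4) = (3,4)
col: 1 vs 4

buggy=1 correct=4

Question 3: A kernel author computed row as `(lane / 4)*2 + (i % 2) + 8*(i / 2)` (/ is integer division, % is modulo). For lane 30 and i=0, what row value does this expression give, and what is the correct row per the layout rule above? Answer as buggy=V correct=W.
`(lane / 4)*2 + (i % 2) + 8*(i / 2)`[30,0]->14
30: g=7,t=2
[0] (2*2+0,7) = (4,7)
row: 14 vs 4

buggy=14 correct=4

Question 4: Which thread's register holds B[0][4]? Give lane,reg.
16,0

c=4⇒gr=4  r=0⇒th=0,odd=0
L=4*4+0=16  i=0=0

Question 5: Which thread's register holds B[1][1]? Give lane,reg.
4,1

c=1⇒gr=1  r=1⇒th=0,odd=1
L=1*4+0=4  i=1=1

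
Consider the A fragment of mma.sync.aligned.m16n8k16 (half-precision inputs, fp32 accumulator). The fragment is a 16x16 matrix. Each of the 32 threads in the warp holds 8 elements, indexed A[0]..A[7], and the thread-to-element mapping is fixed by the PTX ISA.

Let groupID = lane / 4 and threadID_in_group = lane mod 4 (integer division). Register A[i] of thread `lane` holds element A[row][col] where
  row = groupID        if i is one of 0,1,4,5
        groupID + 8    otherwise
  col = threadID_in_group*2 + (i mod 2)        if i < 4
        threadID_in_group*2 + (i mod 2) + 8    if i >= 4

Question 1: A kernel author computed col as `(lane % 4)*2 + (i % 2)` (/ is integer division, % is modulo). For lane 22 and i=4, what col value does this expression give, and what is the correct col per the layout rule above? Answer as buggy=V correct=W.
`(lane % 4)*2 + (i % 2)`[22,4]⇒4
lane 22: gr=5 (22/4), th=2 (22%4)
i=4: r=5+0=5, c=2*2+0+8=12
col: 4 vs 12

buggy=4 correct=12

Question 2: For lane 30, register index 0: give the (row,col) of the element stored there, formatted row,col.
7,4

L=30->g=30>>2=7, t=30&3=2
[0]->row 7+0=7  col 2·2+0+0=4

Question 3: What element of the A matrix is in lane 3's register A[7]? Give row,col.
8,15

lane 3: gr=0 (3/4), th=3 (3%4)
i=7: r=0+8=8, c=3*2+1+8=15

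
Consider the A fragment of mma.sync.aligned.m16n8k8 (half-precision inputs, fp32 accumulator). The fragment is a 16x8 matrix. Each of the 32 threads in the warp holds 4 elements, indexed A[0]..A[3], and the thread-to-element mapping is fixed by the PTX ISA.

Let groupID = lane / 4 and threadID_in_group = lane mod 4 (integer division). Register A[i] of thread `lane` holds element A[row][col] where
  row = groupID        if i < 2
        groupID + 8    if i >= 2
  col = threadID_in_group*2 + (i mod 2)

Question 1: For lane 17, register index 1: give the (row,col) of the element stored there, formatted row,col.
lane 17: G=4 (17/4), T=1 (17%4)
i=1: r=4+0=4, c=1*2+1=3

4,3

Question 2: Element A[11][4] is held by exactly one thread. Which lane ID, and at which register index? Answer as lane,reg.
r=11⇒gr=3,Rb=1  c=4⇒th=2,odd=0
L=3*4+2=14  i=1*2+0=2

14,2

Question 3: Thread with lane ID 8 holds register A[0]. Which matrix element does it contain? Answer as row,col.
lane 8->8/4=2, 8 mod 4=0
i=0  r:2+0->2  c:2·0+0->0

2,0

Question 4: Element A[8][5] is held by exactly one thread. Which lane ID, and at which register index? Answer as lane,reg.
2,3

r=8→G=0,rhi=1  c=5→T=2,p=1
L=0*4+2=2  i=1*2+1=3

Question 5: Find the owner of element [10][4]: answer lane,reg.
r=10->g=2,rb=1  c=4->t=2,b0=0
L=2*4+2=10  i=1*2+0=2

10,2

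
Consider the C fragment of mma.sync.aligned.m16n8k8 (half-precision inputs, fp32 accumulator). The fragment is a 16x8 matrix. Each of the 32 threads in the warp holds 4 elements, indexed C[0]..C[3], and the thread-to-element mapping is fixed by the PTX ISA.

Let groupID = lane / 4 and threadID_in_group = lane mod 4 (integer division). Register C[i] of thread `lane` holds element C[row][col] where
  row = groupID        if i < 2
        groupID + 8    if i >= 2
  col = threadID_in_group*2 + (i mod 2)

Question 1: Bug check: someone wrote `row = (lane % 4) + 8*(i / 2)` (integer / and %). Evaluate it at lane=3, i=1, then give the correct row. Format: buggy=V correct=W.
buggy=3 correct=0

`(lane % 4) + 8*(i / 2)`[3,1]->3
L=3->g=3>>2=0, t=3&3=3
[1]->row 0+0=0  col 3·2+1=7
row: 3 vs 0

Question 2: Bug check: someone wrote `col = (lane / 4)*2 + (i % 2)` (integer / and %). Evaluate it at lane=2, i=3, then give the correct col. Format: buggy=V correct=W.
`(lane / 4)*2 + (i % 2)`[2,3]->1
lane 2->2/4=0, 2 mod 4=2
i=3  r:0+8->8  c:2·2+1->5
col: 1 vs 5

buggy=1 correct=5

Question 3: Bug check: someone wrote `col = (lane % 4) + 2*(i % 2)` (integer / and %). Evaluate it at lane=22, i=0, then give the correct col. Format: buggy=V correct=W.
`(lane % 4) + 2*(i % 2)`[22,0]→2
lane 22→22/4=5, 22 mod 4=2
i=0  r:5+0→5  c:2·2+0→4
col: 2 vs 4

buggy=2 correct=4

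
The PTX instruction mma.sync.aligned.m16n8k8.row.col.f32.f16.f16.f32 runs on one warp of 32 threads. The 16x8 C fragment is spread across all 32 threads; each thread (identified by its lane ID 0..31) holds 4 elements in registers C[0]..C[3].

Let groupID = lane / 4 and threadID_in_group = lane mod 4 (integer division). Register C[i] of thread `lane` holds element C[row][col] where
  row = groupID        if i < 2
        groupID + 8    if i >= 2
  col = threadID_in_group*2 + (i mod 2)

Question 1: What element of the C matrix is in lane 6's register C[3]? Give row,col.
9,5

lane 6=>6/4=1, 6 mod 4=2
i=3  r:1+8=>9  c:2·2+1=>5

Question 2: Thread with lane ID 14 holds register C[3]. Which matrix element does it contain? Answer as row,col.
11,5

lane 14⇒14/4=3, 14 mod 4=2
i=3  r:3+8⇒11  c:2·2+1⇒5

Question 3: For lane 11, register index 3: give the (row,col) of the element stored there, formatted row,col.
L=11->gid=11>>2=2, tid=11&3=3
[3]->row 2+8=10  col 3·2+1=7

10,7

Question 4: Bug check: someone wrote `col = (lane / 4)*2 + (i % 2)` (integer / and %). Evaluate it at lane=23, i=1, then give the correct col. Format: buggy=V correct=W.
`(lane / 4)*2 + (i % 2)`[23,1]->11
lane 23: g=5 (23/4), t=3 (23%4)
i=1: r=5+0=5, c=3*2+1=7
col: 11 vs 7

buggy=11 correct=7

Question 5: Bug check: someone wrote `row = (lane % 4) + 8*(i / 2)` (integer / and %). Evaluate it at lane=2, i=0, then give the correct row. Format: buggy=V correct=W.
buggy=2 correct=0

`(lane % 4) + 8*(i / 2)`[2,0]⇒2
2: gr=0,th=2
[0] (0+0,2*2+0) = (0,4)
row: 2 vs 0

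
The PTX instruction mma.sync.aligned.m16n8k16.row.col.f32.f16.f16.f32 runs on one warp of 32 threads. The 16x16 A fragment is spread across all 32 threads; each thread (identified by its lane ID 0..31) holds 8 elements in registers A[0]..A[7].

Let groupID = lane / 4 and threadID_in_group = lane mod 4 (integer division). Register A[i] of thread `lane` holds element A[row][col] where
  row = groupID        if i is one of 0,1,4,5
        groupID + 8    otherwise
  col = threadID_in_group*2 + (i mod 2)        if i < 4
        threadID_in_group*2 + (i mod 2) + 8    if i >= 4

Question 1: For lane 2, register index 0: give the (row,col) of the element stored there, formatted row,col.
2: grp=0,tig=2
[0] (0+0,2*2+0+0) = (0,4)

0,4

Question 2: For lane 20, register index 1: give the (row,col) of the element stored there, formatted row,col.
lane 20⇒20/4=5, 20 mod 4=0
i=1  r:5+0⇒5  c:2·0+1+0⇒1

5,1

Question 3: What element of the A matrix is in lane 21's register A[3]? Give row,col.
lane 21=>21/4=5, 21 mod 4=1
i=3  r:5+8=>13  c:2·1+1+0=>3

13,3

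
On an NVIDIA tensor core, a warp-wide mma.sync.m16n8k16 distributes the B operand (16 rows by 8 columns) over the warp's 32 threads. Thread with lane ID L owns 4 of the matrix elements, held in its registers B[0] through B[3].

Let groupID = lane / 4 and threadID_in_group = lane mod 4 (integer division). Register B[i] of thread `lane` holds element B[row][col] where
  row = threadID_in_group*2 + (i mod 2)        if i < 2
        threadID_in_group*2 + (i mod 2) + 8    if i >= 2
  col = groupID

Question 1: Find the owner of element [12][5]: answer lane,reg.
22,2

c=5->g=5  r=12->rb=1,t=2,b0=0
L=5*4+2=22  i=1*2+0=2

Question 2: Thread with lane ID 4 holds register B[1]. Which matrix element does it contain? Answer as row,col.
1,1

L=4->gid=4>>2=1, tid=4&3=0
[1]->row 0·2+1+0=1  col gid=1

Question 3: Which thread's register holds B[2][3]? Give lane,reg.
13,0

c:3=>grp=3  r:2=>rB=0,tig=1,lo=0
L=3*4+1=13  i=0*2+0=0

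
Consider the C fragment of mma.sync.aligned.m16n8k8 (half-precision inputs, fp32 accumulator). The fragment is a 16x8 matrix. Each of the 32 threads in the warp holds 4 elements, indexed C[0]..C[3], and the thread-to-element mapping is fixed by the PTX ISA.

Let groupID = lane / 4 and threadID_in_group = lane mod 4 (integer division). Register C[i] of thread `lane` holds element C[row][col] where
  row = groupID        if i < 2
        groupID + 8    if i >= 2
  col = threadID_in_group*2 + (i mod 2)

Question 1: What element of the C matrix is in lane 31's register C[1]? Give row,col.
lane 31: gr=7 (31/4), th=3 (31%4)
i=1: r=7+0=7, c=3*2+1=7

7,7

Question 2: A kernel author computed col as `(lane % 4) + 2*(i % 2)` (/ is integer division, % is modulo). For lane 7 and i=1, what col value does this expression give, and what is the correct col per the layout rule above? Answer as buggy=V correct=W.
buggy=5 correct=7

`(lane % 4) + 2*(i % 2)`[7,1]=>5
L=7=>grp=7>>2=1, tig=7&3=3
[1]=>row 1+0=1  col 3·2+1=7
col: 5 vs 7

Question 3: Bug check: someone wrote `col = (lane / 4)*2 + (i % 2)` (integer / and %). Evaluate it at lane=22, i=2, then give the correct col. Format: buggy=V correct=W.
`(lane / 4)*2 + (i % 2)`[22,2]=>10
lane 22=>22/4=5, 22 mod 4=2
i=2  r:5+8=>13  c:2·2+0=>4
col: 10 vs 4

buggy=10 correct=4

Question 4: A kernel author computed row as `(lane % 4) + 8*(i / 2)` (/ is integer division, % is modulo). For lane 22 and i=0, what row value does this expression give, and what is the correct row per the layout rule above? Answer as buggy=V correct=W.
`(lane % 4) + 8*(i / 2)`[22,0]->2
lane 22->22/4=5, 22 mod 4=2
i=0  r:5+0->5  c:2·2+0->4
row: 2 vs 5

buggy=2 correct=5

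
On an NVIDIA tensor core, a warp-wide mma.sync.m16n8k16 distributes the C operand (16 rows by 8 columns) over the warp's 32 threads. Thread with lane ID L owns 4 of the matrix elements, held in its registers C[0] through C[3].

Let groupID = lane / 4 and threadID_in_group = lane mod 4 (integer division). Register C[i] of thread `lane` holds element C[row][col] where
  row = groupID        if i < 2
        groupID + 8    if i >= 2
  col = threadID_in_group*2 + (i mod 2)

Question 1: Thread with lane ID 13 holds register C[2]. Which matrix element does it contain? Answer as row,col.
L=13->gid=13>>2=3, tid=13&3=1
[2]->row 3+8=11  col 1·2+0=2

11,2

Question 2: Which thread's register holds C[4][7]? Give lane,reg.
19,1

r=4⇒gr=4,Rb=0  c=7⇒th=3,odd=1
L=4*4+3=19  i=0*2+1=1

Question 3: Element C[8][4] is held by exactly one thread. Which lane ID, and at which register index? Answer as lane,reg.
r=8⇒gr=0,Rb=1  c=4⇒th=2,odd=0
L=0*4+2=2  i=1*2+0=2

2,2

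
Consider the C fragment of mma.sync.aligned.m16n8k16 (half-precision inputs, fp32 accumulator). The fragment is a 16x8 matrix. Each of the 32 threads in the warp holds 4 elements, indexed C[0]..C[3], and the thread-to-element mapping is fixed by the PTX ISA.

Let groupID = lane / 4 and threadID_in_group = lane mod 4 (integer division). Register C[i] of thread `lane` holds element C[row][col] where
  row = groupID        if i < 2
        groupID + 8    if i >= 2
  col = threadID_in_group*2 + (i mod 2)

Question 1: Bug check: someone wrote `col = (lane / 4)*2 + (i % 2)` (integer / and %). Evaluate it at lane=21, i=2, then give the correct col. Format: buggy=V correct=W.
`(lane / 4)*2 + (i % 2)`[21,2]→10
21: G=5,T=1
[2] (5+8,1*2+0) = (13,2)
col: 10 vs 2

buggy=10 correct=2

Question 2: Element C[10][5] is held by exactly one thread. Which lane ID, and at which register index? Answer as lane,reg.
10,3

r: 10->gid=2,r8=1  c: 5->tid=2,i&1=1
L=2*4+2=10  i=1*2+1=3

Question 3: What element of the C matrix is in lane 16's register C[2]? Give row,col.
lane 16->16/4=4, 16 mod 4=0
i=2  r:4+8->12  c:2·0+0->0

12,0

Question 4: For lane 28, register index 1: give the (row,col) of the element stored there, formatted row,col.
lane 28->28/4=7, 28 mod 4=0
i=1  r:7+0->7  c:2·0+1->1

7,1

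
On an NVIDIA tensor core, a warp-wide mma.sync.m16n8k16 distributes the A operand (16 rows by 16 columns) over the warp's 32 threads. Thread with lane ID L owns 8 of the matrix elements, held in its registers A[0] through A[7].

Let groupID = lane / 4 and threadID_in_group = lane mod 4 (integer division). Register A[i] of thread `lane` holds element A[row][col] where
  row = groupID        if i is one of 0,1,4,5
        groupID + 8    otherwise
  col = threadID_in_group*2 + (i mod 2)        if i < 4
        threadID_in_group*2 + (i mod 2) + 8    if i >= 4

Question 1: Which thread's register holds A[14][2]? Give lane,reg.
r=14->g=6,rb=1  c=2->cb=0,t=1,b0=0
L=6*4+1=25  i=0*4+1*2+0=2

25,2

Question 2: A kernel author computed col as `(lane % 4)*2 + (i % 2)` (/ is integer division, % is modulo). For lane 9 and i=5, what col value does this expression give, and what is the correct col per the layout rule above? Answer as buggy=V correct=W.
buggy=3 correct=11

`(lane % 4)*2 + (i % 2)`[9,5]=>3
lane 9: grp=2 (9/4), tig=1 (9%4)
i=5: r=2+0=2, c=1*2+1+8=11
col: 3 vs 11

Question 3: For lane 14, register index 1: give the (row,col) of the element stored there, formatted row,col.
L=14⇒gr=14>>2=3, th=14&3=2
[1]⇒row 3+0=3  col 2·2+1+0=5

3,5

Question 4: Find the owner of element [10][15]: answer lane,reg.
r:10=>grp=2,rB=1  c:15=>cB=1,tig=3,lo=1
L=2*4+3=11  i=1*4+1*2+1=7

11,7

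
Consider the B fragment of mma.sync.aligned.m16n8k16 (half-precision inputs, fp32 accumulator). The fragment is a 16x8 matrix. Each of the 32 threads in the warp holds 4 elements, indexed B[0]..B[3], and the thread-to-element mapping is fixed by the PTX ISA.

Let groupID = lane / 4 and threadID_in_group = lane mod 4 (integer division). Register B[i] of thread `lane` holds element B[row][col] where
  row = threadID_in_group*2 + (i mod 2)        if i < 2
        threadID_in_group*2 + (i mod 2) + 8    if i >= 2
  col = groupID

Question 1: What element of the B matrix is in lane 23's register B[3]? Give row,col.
15,5

lane 23→23/4=5, 23 mod 4=3
i=3  r:2·3+1+8→15  c:5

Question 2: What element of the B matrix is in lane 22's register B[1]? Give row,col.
5,5

L=22→G=22>>2=5, T=22&3=2
[1]→row 2·2+1+0=5  col G=5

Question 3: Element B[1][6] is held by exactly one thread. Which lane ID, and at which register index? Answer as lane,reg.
24,1

c: 6->gid=6  r: 1->r8=0,tid=0,i&1=1
L=6*4+0=24  i=0*2+1=1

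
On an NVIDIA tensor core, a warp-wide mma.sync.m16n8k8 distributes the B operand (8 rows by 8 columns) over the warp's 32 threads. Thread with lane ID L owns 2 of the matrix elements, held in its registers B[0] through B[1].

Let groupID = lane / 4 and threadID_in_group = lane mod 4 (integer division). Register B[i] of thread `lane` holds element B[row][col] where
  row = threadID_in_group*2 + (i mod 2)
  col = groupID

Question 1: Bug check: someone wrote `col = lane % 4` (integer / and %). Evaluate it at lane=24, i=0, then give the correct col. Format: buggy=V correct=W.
buggy=0 correct=6

`lane % 4`[24,0]=>0
24: grp=6,tig=0
[0] (0*2+0,6) = (0,6)
col: 0 vs 6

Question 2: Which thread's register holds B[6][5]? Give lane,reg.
c=5->g=5  r=6->t=3,b0=0
L=5*4+3=23  i=0=0

23,0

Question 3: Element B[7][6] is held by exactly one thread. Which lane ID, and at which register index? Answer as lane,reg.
27,1

c=6->g=6  r=7->t=3,b0=1
L=6*4+3=27  i=1=1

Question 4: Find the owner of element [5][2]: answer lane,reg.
10,1

c=2→G=2  r=5→T=2,p=1
L=2*4+2=10  i=1=1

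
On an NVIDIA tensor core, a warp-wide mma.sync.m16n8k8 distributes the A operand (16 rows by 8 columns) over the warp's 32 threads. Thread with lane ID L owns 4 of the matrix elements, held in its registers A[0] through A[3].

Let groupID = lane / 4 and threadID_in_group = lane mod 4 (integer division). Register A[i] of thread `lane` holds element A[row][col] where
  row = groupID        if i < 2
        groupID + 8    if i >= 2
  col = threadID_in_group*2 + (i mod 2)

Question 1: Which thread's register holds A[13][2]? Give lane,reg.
r=13->g=5,rb=1  c=2->t=1,b0=0
L=5*4+1=21  i=1*2+0=2

21,2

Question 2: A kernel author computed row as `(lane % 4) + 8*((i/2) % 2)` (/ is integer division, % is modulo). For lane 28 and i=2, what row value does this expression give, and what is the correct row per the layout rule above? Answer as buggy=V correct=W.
`(lane % 4) + 8*((i/2) % 2)`[28,2]->8
lane 28->28/4=7, 28 mod 4=0
i=2  r:7+8->15  c:2·0+0->0
row: 8 vs 15

buggy=8 correct=15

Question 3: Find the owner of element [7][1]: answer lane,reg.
28,1

r=7⇒gr=7,Rb=0  c=1⇒th=0,odd=1
L=7*4+0=28  i=0*2+1=1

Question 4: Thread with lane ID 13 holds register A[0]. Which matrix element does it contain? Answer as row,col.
3,2

lane 13: G=3 (13/4), T=1 (13%4)
i=0: r=3+0=3, c=1*2+0=2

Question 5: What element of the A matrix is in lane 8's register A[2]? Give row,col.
lane 8→8/4=2, 8 mod 4=0
i=2  r:2+8→10  c:2·0+0→0

10,0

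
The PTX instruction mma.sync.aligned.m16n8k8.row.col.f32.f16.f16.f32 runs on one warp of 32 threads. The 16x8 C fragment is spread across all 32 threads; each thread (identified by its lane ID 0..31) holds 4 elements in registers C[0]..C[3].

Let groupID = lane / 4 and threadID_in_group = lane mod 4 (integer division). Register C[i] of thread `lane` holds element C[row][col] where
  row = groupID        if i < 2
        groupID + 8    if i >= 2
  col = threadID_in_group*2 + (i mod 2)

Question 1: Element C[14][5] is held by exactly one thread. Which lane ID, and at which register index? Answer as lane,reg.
26,3

r=14->g=6,rb=1  c=5->t=2,b0=1
L=6*4+2=26  i=1*2+1=3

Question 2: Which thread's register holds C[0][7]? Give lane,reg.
r: 0->gid=0,r8=0  c: 7->tid=3,i&1=1
L=0*4+3=3  i=0*2+1=1

3,1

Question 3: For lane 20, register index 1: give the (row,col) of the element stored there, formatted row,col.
lane 20: g=5 (20/4), t=0 (20%4)
i=1: r=5+0=5, c=0*2+1=1

5,1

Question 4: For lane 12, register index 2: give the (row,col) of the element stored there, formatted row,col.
11,0

lane 12: G=3 (12/4), T=0 (12%4)
i=2: r=3+8=11, c=0*2+0=0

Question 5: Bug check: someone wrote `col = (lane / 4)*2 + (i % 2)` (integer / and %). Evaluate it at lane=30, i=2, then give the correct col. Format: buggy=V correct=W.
`(lane / 4)*2 + (i % 2)`[30,2]=>14
30: grp=7,tig=2
[2] (7+8,2*2+0) = (15,4)
col: 14 vs 4

buggy=14 correct=4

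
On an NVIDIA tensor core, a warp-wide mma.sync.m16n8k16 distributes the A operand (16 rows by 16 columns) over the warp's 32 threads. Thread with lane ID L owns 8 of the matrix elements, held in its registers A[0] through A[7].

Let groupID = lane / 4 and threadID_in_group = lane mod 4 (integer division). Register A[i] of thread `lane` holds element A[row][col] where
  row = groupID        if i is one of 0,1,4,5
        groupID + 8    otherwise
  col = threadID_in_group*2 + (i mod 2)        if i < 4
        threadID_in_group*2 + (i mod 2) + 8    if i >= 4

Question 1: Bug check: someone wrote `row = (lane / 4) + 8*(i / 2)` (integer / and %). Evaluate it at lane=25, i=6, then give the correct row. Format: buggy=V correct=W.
buggy=30 correct=14

`(lane / 4) + 8*(i / 2)`[25,6]⇒30
lane 25⇒25/4=6, 25 mod 4=1
i=6  r:6+8⇒14  c:2·1+0+8⇒10
row: 30 vs 14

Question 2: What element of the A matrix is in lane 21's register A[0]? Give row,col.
5,2

L=21->g=21>>2=5, t=21&3=1
[0]->row 5+0=5  col 1·2+0+0=2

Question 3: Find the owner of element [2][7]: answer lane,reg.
r=2→G=2,rhi=0  c=7→chi=0,T=3,p=1
L=2*4+3=11  i=0*4+0*2+1=1

11,1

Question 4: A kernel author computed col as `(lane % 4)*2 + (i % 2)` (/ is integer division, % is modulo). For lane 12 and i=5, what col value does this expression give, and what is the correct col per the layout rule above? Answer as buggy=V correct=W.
`(lane % 4)*2 + (i % 2)`[12,5]->1
lane 12->12/4=3, 12 mod 4=0
i=5  r:3+0->3  c:2·0+1+8->9
col: 1 vs 9

buggy=1 correct=9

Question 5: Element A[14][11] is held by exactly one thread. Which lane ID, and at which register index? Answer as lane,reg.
25,7

r: 14->gid=6,r8=1  c: 11->c8=1,tid=1,i&1=1
L=6*4+1=25  i=1*4+1*2+1=7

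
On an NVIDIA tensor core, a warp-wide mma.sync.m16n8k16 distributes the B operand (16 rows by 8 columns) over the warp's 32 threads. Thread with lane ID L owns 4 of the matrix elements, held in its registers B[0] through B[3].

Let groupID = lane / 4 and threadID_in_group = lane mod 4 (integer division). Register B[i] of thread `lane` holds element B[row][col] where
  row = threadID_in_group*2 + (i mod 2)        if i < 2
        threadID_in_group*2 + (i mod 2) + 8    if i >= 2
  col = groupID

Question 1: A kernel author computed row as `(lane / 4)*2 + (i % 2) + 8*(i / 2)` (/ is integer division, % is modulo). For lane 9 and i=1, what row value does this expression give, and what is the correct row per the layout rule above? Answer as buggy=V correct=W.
buggy=5 correct=3

`(lane / 4)*2 + (i % 2) + 8*(i / 2)`[9,1]=>5
lane 9=>9/4=2, 9 mod 4=1
i=1  r:2·1+1+0=>3  c:2
row: 5 vs 3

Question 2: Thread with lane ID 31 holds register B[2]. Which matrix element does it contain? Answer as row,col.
14,7

lane 31→31/4=7, 31 mod 4=3
i=2  r:2·3+0+8→14  c:7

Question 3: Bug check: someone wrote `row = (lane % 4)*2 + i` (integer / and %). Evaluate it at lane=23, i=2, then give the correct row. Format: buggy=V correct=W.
`(lane % 4)*2 + i`[23,2]=>8
lane 23=>23/4=5, 23 mod 4=3
i=2  r:2·3+0+8=>14  c:5
row: 8 vs 14

buggy=8 correct=14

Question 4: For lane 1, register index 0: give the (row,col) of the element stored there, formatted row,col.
1: gid=0,tid=1
[0] (1*2+0+0,0) = (2,0)

2,0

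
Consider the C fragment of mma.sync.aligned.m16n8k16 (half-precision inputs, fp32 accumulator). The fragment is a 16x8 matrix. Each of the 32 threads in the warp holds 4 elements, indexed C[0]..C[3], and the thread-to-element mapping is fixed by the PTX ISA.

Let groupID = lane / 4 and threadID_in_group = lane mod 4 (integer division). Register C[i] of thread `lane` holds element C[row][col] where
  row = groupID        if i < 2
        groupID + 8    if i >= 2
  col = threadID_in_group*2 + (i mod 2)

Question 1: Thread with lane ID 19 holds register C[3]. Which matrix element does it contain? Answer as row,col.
12,7

lane 19⇒19/4=4, 19 mod 4=3
i=3  r:4+8⇒12  c:2·3+1⇒7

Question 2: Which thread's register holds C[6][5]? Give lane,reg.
26,1

r=6→G=6,rhi=0  c=5→T=2,p=1
L=6*4+2=26  i=0*2+1=1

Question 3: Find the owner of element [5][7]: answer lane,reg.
r=5→G=5,rhi=0  c=7→T=3,p=1
L=5*4+3=23  i=0*2+1=1

23,1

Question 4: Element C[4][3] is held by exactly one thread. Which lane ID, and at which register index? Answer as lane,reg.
r:4=>grp=4,rB=0  c:3=>tig=1,lo=1
L=4*4+1=17  i=0*2+1=1

17,1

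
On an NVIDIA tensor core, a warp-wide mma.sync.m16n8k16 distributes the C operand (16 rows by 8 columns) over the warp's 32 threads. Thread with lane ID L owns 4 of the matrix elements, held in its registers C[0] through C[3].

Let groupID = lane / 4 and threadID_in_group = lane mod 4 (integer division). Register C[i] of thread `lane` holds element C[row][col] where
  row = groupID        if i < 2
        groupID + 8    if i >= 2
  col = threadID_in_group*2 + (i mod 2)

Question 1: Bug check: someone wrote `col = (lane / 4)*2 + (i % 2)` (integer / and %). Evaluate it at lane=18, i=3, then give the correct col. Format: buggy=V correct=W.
`(lane / 4)*2 + (i % 2)`[18,3]->9
18: gid=4,tid=2
[3] (4+8,2*2+1) = (12,5)
col: 9 vs 5

buggy=9 correct=5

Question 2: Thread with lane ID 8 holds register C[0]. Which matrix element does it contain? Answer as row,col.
lane 8->8/4=2, 8 mod 4=0
i=0  r:2+0->2  c:2·0+0->0

2,0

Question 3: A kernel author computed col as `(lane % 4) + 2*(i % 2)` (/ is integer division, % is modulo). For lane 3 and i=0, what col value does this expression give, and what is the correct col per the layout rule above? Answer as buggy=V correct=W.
`(lane % 4) + 2*(i % 2)`[3,0]=>3
lane 3=>3/4=0, 3 mod 4=3
i=0  r:0+0=>0  c:2·3+0=>6
col: 3 vs 6

buggy=3 correct=6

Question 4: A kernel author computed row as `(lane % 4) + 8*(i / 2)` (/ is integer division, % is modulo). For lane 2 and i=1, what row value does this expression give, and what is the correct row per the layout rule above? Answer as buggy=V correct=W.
buggy=2 correct=0

`(lane % 4) + 8*(i / 2)`[2,1]->2
2: g=0,t=2
[1] (0+0,2*2+1) = (0,5)
row: 2 vs 0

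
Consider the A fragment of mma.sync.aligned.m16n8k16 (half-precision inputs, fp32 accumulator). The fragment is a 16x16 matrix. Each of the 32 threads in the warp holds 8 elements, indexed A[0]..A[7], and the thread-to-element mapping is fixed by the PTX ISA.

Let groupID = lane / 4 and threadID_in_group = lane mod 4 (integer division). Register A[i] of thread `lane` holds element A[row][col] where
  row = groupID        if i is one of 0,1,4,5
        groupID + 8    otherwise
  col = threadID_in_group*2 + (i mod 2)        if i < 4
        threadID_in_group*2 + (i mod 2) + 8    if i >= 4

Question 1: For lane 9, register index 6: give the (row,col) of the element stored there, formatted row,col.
10,10

9: gid=2,tid=1
[6] (2+8,1*2+0+8) = (10,10)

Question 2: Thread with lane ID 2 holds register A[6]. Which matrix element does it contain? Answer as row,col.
lane 2: gid=0 (2/4), tid=2 (2%4)
i=6: r=0+8=8, c=2*2+0+8=12

8,12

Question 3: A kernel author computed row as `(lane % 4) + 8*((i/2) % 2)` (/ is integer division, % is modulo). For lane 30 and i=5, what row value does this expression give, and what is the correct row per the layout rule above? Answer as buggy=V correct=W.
buggy=2 correct=7

`(lane % 4) + 8*((i/2) % 2)`[30,5]→2
30: G=7,T=2
[5] (7+0,2*2+1+8) = (7,13)
row: 2 vs 7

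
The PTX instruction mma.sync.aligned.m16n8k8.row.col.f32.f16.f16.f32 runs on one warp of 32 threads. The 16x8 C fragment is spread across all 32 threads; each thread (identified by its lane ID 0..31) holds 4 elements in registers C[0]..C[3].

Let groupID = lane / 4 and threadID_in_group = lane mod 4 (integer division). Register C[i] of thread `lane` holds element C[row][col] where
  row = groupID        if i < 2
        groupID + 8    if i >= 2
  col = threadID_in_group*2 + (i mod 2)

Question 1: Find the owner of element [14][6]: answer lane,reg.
27,2

r: 14->gid=6,r8=1  c: 6->tid=3,i&1=0
L=6*4+3=27  i=1*2+0=2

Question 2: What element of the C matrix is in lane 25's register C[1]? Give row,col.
6,3

L=25⇒gr=25>>2=6, th=25&3=1
[1]⇒row 6+0=6  col 1·2+1=3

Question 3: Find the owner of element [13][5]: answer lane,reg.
22,3

r=13→G=5,rhi=1  c=5→T=2,p=1
L=5*4+2=22  i=1*2+1=3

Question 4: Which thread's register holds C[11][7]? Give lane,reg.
15,3

r=11⇒gr=3,Rb=1  c=7⇒th=3,odd=1
L=3*4+3=15  i=1*2+1=3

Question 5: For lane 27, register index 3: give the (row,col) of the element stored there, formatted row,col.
L=27=>grp=27>>2=6, tig=27&3=3
[3]=>row 6+8=14  col 3·2+1=7

14,7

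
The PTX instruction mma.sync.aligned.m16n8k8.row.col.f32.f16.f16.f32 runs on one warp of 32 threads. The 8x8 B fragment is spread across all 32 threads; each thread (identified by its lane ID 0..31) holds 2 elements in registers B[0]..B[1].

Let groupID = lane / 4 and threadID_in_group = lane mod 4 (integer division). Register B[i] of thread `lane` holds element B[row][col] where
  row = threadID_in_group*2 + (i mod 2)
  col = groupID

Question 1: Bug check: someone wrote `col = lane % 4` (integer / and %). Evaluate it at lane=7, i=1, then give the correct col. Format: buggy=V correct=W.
buggy=3 correct=1

`lane % 4`[7,1]⇒3
7: gr=1,th=3
[1] (3*2+1,1) = (7,1)
col: 3 vs 1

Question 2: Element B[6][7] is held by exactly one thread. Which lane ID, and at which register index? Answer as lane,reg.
31,0

c=7⇒gr=7  r=6⇒th=3,odd=0
L=7*4+3=31  i=0=0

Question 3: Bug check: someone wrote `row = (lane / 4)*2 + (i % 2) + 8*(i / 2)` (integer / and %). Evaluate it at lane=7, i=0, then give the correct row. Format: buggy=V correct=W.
`(lane / 4)*2 + (i % 2) + 8*(i / 2)`[7,0]⇒2
lane 7: gr=1 (7/4), th=3 (7%4)
i=0: r=3*2+0=6, c=gr=1
row: 2 vs 6

buggy=2 correct=6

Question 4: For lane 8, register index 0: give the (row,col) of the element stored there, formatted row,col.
0,2

L=8=>grp=8>>2=2, tig=8&3=0
[0]=>row 0·2+0=0  col grp=2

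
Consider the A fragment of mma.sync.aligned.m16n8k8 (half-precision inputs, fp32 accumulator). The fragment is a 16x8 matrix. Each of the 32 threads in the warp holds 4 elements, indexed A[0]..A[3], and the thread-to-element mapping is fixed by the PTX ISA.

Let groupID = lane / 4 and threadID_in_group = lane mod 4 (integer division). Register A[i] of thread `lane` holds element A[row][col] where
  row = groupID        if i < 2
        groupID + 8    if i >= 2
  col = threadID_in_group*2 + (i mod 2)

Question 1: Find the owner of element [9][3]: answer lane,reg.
r=9->g=1,rb=1  c=3->t=1,b0=1
L=1*4+1=5  i=1*2+1=3

5,3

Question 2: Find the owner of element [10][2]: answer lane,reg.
r=10→G=2,rhi=1  c=2→T=1,p=0
L=2*4+1=9  i=1*2+0=2

9,2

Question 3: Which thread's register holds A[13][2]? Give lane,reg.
r:13=>grp=5,rB=1  c:2=>tig=1,lo=0
L=5*4+1=21  i=1*2+0=2

21,2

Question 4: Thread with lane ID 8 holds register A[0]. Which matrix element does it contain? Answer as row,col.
2,0

L=8->g=8>>2=2, t=8&3=0
[0]->row 2+0=2  col 0·2+0=0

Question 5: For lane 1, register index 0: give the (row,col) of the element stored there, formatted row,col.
1: gr=0,th=1
[0] (0+0,1*2+0) = (0,2)

0,2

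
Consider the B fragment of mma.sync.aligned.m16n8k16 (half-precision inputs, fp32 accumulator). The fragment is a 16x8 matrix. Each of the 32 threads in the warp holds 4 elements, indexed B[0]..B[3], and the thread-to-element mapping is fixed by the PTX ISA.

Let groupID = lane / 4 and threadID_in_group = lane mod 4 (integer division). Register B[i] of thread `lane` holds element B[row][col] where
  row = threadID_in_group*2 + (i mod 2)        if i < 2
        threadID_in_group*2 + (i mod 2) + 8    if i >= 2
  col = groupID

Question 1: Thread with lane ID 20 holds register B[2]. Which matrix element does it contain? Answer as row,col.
L=20→G=20>>2=5, T=20&3=0
[2]→row 0·2+0+8=8  col G=5

8,5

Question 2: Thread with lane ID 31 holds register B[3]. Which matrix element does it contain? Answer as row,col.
31: gr=7,th=3
[3] (3*2+1+8,7) = (15,7)

15,7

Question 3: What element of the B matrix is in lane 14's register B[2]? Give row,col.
L=14->g=14>>2=3, t=14&3=2
[2]->row 2·2+0+8=12  col g=3

12,3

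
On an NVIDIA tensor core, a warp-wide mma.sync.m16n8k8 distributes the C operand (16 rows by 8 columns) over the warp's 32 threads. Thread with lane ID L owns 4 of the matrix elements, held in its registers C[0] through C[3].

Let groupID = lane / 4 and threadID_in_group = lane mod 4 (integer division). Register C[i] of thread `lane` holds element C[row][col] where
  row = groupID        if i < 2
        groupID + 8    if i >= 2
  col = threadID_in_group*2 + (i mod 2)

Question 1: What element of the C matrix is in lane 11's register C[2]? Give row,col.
10,6

lane 11: gr=2 (11/4), th=3 (11%4)
i=2: r=2+8=10, c=3*2+0=6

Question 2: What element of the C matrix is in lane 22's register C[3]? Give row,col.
22: grp=5,tig=2
[3] (5+8,2*2+1) = (13,5)

13,5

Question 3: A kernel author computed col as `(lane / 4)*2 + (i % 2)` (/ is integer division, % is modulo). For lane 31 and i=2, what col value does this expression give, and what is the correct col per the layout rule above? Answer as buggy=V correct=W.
`(lane / 4)*2 + (i % 2)`[31,2]=>14
lane 31=>31/4=7, 31 mod 4=3
i=2  r:7+8=>15  c:2·3+0=>6
col: 14 vs 6

buggy=14 correct=6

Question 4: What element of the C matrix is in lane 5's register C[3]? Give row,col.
5: gid=1,tid=1
[3] (1+8,1*2+1) = (9,3)

9,3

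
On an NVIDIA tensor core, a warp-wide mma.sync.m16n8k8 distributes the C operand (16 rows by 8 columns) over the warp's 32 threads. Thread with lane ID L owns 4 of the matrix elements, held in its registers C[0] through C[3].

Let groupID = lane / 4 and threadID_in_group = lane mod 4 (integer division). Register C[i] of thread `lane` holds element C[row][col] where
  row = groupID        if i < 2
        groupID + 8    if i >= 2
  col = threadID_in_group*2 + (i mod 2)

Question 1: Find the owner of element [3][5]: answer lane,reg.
14,1

r=3->g=3,rb=0  c=5->t=2,b0=1
L=3*4+2=14  i=0*2+1=1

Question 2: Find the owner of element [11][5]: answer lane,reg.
r=11→G=3,rhi=1  c=5→T=2,p=1
L=3*4+2=14  i=1*2+1=3

14,3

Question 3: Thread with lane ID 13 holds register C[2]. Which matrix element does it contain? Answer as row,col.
lane 13->13/4=3, 13 mod 4=1
i=2  r:3+8->11  c:2·1+0->2

11,2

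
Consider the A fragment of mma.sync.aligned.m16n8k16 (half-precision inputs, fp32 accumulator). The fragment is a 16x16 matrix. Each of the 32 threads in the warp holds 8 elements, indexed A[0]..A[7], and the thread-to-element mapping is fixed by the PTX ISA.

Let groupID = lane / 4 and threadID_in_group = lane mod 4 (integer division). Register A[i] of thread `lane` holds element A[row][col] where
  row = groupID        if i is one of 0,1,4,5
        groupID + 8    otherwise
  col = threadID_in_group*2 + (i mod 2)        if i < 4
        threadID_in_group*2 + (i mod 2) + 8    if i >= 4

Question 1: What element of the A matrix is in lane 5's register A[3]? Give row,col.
lane 5: grp=1 (5/4), tig=1 (5%4)
i=3: r=1+8=9, c=1*2+1+0=3

9,3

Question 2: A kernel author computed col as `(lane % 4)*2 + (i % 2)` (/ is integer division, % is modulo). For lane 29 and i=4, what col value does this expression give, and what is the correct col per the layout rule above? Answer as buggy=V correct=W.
buggy=2 correct=10

`(lane % 4)*2 + (i % 2)`[29,4]=>2
29: grp=7,tig=1
[4] (7+0,1*2+0+8) = (7,10)
col: 2 vs 10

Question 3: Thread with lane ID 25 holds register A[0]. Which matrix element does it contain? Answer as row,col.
L=25⇒gr=25>>2=6, th=25&3=1
[0]⇒row 6+0=6  col 1·2+0+0=2

6,2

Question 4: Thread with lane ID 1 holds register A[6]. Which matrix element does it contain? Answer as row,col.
8,10

lane 1: gid=0 (1/4), tid=1 (1%4)
i=6: r=0+8=8, c=1*2+0+8=10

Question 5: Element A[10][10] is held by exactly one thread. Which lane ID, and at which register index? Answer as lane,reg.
r: 10->gid=2,r8=1  c: 10->c8=1,tid=1,i&1=0
L=2*4+1=9  i=1*4+1*2+0=6

9,6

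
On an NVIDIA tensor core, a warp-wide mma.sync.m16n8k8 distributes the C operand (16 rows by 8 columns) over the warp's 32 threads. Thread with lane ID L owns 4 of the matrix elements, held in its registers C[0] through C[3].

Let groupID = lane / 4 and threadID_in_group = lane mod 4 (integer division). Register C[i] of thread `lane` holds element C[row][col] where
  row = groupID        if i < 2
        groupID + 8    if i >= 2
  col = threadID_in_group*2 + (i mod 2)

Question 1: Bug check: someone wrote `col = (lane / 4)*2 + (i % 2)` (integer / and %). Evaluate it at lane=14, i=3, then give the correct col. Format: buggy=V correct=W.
`(lane / 4)*2 + (i % 2)`[14,3]->7
14: gid=3,tid=2
[3] (3+8,2*2+1) = (11,5)
col: 7 vs 5

buggy=7 correct=5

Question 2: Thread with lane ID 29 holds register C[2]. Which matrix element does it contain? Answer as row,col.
15,2

L=29->g=29>>2=7, t=29&3=1
[2]->row 7+8=15  col 1·2+0=2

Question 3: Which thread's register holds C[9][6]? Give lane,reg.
r=9⇒gr=1,Rb=1  c=6⇒th=3,odd=0
L=1*4+3=7  i=1*2+0=2

7,2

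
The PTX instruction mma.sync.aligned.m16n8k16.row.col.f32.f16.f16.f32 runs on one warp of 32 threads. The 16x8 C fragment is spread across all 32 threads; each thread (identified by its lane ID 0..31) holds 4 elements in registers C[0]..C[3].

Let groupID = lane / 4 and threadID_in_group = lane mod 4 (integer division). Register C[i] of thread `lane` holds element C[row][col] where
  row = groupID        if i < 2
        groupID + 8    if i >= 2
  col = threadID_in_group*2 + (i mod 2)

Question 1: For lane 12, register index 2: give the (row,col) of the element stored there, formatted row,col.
11,0

12: gr=3,th=0
[2] (3+8,0*2+0) = (11,0)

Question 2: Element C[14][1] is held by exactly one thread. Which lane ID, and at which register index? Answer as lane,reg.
24,3

r=14->g=6,rb=1  c=1->t=0,b0=1
L=6*4+0=24  i=1*2+1=3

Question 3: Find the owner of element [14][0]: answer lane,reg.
24,2

r=14->g=6,rb=1  c=0->t=0,b0=0
L=6*4+0=24  i=1*2+0=2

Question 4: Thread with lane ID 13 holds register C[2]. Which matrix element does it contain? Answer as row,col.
lane 13->13/4=3, 13 mod 4=1
i=2  r:3+8->11  c:2·1+0->2

11,2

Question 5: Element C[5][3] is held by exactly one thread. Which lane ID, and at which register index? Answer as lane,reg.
21,1

r=5→G=5,rhi=0  c=3→T=1,p=1
L=5*4+1=21  i=0*2+1=1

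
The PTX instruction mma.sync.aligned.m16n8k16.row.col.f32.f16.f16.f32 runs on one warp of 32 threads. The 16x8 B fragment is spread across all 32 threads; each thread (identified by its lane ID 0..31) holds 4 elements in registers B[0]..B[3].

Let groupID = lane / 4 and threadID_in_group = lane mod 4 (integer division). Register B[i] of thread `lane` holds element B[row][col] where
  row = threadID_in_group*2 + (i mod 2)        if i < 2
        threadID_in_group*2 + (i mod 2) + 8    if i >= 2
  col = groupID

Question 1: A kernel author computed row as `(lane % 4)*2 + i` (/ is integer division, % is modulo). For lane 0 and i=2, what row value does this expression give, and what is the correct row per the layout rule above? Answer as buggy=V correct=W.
`(lane % 4)*2 + i`[0,2]->2
lane 0->0/4=0, 0 mod 4=0
i=2  r:2·0+0+8->8  c:0
row: 2 vs 8

buggy=2 correct=8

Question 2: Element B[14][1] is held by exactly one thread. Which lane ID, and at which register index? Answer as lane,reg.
c:1=>grp=1  r:14=>rB=1,tig=3,lo=0
L=1*4+3=7  i=1*2+0=2

7,2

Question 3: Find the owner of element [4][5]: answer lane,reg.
22,0

c=5→G=5  r=4→rhi=0,T=2,p=0
L=5*4+2=22  i=0*2+0=0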